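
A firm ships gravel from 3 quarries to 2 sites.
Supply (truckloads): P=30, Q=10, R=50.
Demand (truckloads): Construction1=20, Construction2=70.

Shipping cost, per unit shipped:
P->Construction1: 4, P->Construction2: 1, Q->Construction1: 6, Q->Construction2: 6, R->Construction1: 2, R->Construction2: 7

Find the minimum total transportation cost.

340

One minimum-cost allocation:
  P to Construction2: 30 × 1 = 30
  Q to Construction2: 10 × 6 = 60
  R to Construction1: 20 × 2 = 40
  R to Construction2: 30 × 7 = 210
Total = 30 + 60 + 40 + 210 = 340.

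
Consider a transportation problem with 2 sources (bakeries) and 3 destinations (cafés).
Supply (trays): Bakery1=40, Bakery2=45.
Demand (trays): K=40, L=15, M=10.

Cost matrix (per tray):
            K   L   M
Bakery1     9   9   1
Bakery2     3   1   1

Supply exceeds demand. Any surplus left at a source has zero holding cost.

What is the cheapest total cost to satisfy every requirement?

One minimum-cost allocation:
  Bakery1 to K: 10 × 9 = 90
  Bakery1 to M: 10 × 1 = 10
  Bakery2 to K: 30 × 3 = 90
  Bakery2 to L: 15 × 1 = 15
Total = 90 + 10 + 90 + 15 = 205.

205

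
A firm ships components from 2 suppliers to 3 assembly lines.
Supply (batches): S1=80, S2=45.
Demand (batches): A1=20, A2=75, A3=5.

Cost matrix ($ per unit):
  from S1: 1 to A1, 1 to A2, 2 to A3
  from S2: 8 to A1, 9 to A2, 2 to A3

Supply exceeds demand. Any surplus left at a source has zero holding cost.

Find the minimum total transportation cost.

One minimum-cost allocation:
  S1→A1: 5 × $1 = $5
  S1→A2: 75 × $1 = $75
  S2→A1: 15 × $8 = $120
  S2→A3: 5 × $2 = $10
Total = 5 + 75 + 120 + 10 = $210.
(Supply check: S1 ships 80; S2 ships 20.)

210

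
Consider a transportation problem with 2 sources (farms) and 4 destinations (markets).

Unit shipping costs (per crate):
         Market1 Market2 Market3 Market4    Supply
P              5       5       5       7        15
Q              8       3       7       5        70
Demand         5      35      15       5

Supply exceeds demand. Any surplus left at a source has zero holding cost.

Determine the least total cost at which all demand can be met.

240

Optimal allocation:
  P–Market1: 5 × 5 = 25
  P–Market3: 10 × 5 = 50
  Q–Market2: 35 × 3 = 105
  Q–Market3: 5 × 7 = 35
  Q–Market4: 5 × 5 = 25
Total = 25 + 50 + 105 + 35 + 25 = 240.
(Supply check: P ships 15; Q ships 45.)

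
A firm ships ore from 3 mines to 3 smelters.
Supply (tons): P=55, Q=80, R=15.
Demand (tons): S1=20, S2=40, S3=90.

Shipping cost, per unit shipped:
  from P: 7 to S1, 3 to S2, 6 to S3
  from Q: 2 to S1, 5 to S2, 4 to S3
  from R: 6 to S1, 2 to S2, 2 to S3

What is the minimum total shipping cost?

520

A cheapest plan:
  P→S2: 40 × 3 = 120
  P→S3: 15 × 6 = 90
  Q→S1: 20 × 2 = 40
  Q→S3: 60 × 4 = 240
  R→S3: 15 × 2 = 30
Total = 120 + 90 + 40 + 240 + 30 = 520.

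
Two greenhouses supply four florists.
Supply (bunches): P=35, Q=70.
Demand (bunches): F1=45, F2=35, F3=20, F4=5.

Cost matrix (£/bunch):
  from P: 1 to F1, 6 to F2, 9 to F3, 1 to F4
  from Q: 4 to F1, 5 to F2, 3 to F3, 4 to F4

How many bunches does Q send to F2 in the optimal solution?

The minimum-cost plan:
  P–F1: 35 × £1 = £35
  Q–F1: 10 × £4 = £40
  Q–F2: 35 × £5 = £175
  Q–F3: 20 × £3 = £60
  Q–F4: 5 × £4 = £20
Total cost = £330.
So Q→F2 carries 35 bunches.

35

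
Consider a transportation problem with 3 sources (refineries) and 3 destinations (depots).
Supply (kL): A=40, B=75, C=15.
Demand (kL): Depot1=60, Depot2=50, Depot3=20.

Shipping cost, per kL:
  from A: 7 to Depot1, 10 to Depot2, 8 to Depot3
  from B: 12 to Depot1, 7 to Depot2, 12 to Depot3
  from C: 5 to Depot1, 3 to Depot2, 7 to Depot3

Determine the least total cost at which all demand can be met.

Optimal allocation:
  A to Depot1: 40 kL
  B to Depot1: 5 kL
  B to Depot2: 50 kL
  B to Depot3: 20 kL
  C to Depot1: 15 kL
Total cost = 1005.

1005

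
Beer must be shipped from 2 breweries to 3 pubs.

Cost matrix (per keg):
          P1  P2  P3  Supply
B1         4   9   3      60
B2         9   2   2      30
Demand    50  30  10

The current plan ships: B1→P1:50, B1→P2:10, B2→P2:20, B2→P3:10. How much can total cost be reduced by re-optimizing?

60

Current plan cost = 50·4 + 10·9 + 20·2 + 10·2 = 350.
Optimal plan:
  B1→P1: 50 × 4 = 200
  B1→P3: 10 × 3 = 30
  B2→P2: 30 × 2 = 60
Optimal cost = 290.
Saving = 350 − 290 = 60.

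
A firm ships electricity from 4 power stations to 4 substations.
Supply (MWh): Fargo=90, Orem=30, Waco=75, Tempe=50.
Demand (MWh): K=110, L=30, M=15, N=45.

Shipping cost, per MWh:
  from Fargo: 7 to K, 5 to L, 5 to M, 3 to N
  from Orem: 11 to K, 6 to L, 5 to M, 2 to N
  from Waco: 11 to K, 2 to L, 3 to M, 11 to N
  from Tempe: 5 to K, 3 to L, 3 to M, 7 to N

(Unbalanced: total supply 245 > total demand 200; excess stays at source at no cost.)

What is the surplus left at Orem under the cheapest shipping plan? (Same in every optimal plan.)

0

An optimal plan:
  Fargo–K: 60 × 7 = 420
  Fargo–N: 15 × 3 = 45
  Orem–N: 30 × 2 = 60
  Waco–L: 30 × 2 = 60
  Waco–M: 15 × 3 = 45
  Tempe–K: 50 × 5 = 250
Total cost = 880.
Orem ships 30 of its 30, leaving 0.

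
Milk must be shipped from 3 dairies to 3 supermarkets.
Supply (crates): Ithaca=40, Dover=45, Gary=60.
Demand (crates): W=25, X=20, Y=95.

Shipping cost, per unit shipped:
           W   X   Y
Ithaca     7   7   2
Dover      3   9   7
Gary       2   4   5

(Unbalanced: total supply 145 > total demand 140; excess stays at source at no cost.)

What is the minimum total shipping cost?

540

Optimal allocation:
  Ithaca→Y: 40 × 2 = 80
  Dover→W: 25 × 3 = 75
  Dover→Y: 15 × 7 = 105
  Gary→X: 20 × 4 = 80
  Gary→Y: 40 × 5 = 200
Total = 80 + 75 + 105 + 80 + 200 = 540.
(Supply check: Ithaca ships 40; Dover ships 40; Gary ships 60.)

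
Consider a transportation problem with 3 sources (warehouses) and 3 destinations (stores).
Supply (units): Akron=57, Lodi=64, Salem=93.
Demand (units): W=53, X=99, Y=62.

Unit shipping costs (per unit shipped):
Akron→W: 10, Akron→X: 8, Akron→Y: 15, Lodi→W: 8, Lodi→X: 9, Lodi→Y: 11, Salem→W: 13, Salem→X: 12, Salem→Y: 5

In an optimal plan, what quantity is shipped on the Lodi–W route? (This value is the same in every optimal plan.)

Solving gives:
  Akron->X: 57 units
  Lodi->W: 53 units
  Lodi->X: 11 units
  Salem->X: 31 units
  Salem->Y: 62 units
Total cost = 1661.
So Lodi→W carries 53 units.

53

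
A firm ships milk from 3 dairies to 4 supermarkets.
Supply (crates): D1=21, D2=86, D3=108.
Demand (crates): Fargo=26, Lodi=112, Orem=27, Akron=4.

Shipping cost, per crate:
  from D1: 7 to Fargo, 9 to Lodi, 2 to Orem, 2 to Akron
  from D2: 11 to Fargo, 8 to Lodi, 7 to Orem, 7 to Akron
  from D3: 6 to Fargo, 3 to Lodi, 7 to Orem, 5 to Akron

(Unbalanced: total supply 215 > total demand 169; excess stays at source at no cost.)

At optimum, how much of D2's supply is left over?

46

Minimum-cost shipments:
  D1->Orem: 21 × 2 = 42
  D2->Fargo: 26 × 11 = 286
  D2->Lodi: 4 × 8 = 32
  D2->Orem: 6 × 7 = 42
  D2->Akron: 4 × 7 = 28
  D3->Lodi: 108 × 3 = 324
Total cost = 754.
D2 ships 40 of its 86, leaving 46.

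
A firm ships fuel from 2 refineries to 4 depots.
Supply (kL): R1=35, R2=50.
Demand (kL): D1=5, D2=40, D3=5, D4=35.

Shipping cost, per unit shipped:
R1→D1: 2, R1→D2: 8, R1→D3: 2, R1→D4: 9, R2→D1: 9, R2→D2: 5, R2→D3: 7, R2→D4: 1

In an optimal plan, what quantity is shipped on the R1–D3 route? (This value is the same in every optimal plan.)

Optimal shipments:
  R1 to D1: 5 × 2 = 10
  R1 to D2: 25 × 8 = 200
  R1 to D3: 5 × 2 = 10
  R2 to D2: 15 × 5 = 75
  R2 to D4: 35 × 1 = 35
Total cost = 330.
So R1→D3 carries 5 kL.

5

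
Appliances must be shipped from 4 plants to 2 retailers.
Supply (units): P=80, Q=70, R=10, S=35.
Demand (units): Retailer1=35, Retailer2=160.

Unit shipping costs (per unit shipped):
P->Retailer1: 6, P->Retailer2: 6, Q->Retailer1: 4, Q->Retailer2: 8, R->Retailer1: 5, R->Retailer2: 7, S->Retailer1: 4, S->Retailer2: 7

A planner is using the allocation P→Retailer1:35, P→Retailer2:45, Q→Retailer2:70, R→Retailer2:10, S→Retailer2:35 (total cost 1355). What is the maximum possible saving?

Current plan cost = 35·6 + 45·6 + 70·8 + 10·7 + 35·7 = 1355.
Optimal plan:
  P→Retailer2: 80 × 6 = 480
  Q→Retailer1: 35 × 4 = 140
  Q→Retailer2: 35 × 8 = 280
  R→Retailer2: 10 × 7 = 70
  S→Retailer2: 35 × 7 = 245
Optimal cost = 1215.
Saving = 1355 − 1215 = 140.

140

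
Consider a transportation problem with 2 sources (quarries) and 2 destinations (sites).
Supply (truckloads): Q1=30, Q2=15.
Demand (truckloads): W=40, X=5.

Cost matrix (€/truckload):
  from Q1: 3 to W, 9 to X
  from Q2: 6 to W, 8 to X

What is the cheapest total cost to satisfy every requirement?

190

An optimal shipping plan:
  Q1 to W: 30 truckloads
  Q2 to W: 10 truckloads
  Q2 to X: 5 truckloads
Total cost = €190.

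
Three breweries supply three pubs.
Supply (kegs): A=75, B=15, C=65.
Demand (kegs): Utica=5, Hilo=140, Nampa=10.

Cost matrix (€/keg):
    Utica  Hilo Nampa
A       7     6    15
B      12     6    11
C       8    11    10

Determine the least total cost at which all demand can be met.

An optimal shipping plan:
  A to Hilo: 75 × €6 = €450
  B to Hilo: 15 × €6 = €90
  C to Utica: 5 × €8 = €40
  C to Hilo: 50 × €11 = €550
  C to Nampa: 10 × €10 = €100
Total = 450 + 90 + 40 + 550 + 100 = €1230.

1230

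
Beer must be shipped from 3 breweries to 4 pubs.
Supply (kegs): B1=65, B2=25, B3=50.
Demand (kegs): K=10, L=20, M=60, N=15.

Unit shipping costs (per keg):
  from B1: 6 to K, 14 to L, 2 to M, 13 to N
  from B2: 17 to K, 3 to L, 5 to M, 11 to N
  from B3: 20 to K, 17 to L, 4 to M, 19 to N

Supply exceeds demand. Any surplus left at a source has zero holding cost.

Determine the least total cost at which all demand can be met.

455

A cheapest plan:
  B1–K: 10 × 6 = 60
  B1–M: 45 × 2 = 90
  B1–N: 10 × 13 = 130
  B2–L: 20 × 3 = 60
  B2–N: 5 × 11 = 55
  B3–M: 15 × 4 = 60
Total = 60 + 90 + 130 + 60 + 55 + 60 = 455.
(Supply check: B1 ships 65; B2 ships 25; B3 ships 15.)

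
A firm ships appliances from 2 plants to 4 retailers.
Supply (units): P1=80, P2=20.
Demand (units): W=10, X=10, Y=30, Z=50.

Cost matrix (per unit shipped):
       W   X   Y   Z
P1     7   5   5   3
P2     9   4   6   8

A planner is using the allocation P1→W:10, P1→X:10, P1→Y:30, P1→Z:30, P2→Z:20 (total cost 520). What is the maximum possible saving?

100

Current plan cost = 10·7 + 10·5 + 30·5 + 30·3 + 20·8 = 520.
Optimal plan:
  P1 to W: 10 × 7 = 70
  P1 to Y: 20 × 5 = 100
  P1 to Z: 50 × 3 = 150
  P2 to X: 10 × 4 = 40
  P2 to Y: 10 × 6 = 60
Optimal cost = 420.
Saving = 520 − 420 = 100.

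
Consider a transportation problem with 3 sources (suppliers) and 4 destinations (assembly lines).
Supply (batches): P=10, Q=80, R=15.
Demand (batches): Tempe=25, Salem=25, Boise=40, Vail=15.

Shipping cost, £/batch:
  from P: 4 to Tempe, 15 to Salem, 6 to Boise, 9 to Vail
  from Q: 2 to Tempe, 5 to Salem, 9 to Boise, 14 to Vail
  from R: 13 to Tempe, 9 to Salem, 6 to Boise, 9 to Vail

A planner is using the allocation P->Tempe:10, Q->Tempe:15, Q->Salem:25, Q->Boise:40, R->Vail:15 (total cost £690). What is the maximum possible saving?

Current plan cost = 10·4 + 15·2 + 25·5 + 40·9 + 15·9 = £690.
Optimal plan:
  P→Vail: 10 batches
  Q→Tempe: 25 batches
  Q→Salem: 25 batches
  Q→Boise: 30 batches
  R→Boise: 10 batches
  R→Vail: 5 batches
Optimal cost = £640.
Saving = 690 − 640 = £50.

50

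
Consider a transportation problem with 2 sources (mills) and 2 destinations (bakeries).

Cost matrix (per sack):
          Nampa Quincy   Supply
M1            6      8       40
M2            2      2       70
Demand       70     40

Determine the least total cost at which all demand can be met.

380

An optimal shipping plan:
  M1–Nampa: 40 × 6 = 240
  M2–Nampa: 30 × 2 = 60
  M2–Quincy: 40 × 2 = 80
Total = 240 + 60 + 80 = 380.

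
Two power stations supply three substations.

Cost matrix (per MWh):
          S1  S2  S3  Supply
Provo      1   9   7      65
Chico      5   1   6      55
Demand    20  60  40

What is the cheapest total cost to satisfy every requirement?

One minimum-cost allocation:
  Provo to S1: 20 × 1 = 20
  Provo to S2: 5 × 9 = 45
  Provo to S3: 40 × 7 = 280
  Chico to S2: 55 × 1 = 55
Total = 20 + 45 + 280 + 55 = 400.

400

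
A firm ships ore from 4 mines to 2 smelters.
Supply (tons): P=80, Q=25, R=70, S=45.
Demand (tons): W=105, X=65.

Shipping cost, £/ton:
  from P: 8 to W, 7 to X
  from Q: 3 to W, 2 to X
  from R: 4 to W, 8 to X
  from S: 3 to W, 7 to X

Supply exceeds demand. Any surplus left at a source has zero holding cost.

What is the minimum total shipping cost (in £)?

705

Optimal allocation:
  P→X: 40 × £7 = £280
  Q→X: 25 × £2 = £50
  R→W: 60 × £4 = £240
  S→W: 45 × £3 = £135
Total = 280 + 50 + 240 + 135 = £705.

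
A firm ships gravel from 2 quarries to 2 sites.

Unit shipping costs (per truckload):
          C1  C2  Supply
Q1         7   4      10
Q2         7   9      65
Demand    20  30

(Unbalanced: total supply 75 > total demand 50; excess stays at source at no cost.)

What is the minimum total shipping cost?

An optimal shipping plan:
  Q1->C2: 10 × 4 = 40
  Q2->C1: 20 × 7 = 140
  Q2->C2: 20 × 9 = 180
Total = 40 + 140 + 180 = 360.

360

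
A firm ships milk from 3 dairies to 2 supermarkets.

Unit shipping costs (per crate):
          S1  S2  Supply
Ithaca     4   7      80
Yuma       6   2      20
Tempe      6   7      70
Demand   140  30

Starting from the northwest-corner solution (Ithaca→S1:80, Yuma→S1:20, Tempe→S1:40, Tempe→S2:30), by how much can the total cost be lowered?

100

Current plan cost = 80·4 + 20·6 + 40·6 + 30·7 = 890.
Optimal plan:
  Ithaca->S1: 80 × 4 = 320
  Yuma->S2: 20 × 2 = 40
  Tempe->S1: 60 × 6 = 360
  Tempe->S2: 10 × 7 = 70
Optimal cost = 790.
Saving = 890 − 790 = 100.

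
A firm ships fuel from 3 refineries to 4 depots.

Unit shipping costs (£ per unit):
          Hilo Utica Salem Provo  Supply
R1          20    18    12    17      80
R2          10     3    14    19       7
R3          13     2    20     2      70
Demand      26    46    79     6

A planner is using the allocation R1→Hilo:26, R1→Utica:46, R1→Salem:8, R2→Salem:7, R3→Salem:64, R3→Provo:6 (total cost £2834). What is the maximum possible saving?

Current plan cost = 26·20 + 46·18 + 8·12 + 7·14 + 64·20 + 6·2 = £2834.
Optimal plan:
  R1 to Hilo: 1 × £20 = £20
  R1 to Salem: 79 × £12 = £948
  R2 to Hilo: 7 × £10 = £70
  R3 to Hilo: 18 × £13 = £234
  R3 to Utica: 46 × £2 = £92
  R3 to Provo: 6 × £2 = £12
Optimal cost = £1376.
Saving = 2834 − 1376 = £1458.

1458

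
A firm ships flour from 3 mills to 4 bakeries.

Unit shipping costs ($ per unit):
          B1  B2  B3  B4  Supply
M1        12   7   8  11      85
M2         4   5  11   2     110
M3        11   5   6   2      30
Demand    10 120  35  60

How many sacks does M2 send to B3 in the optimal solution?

Solving gives:
  M1→B2: 80 × $7 = $560
  M1→B3: 5 × $8 = $40
  M2→B1: 10 × $4 = $40
  M2→B2: 40 × $5 = $200
  M2→B4: 60 × $2 = $120
  M3→B3: 30 × $6 = $180
Total cost = $1140.
The route M2→B3 is not used.

0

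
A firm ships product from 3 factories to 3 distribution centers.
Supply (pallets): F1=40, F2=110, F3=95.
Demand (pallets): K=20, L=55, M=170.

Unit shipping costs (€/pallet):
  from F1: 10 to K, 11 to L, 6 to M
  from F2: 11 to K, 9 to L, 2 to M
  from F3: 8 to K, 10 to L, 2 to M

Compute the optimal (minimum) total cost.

An optimal shipping plan:
  F1–L: 40 × €11 = €440
  F2–L: 15 × €9 = €135
  F2–M: 95 × €2 = €190
  F3–K: 20 × €8 = €160
  F3–M: 75 × €2 = €150
Total = 440 + 135 + 190 + 160 + 150 = €1075.

1075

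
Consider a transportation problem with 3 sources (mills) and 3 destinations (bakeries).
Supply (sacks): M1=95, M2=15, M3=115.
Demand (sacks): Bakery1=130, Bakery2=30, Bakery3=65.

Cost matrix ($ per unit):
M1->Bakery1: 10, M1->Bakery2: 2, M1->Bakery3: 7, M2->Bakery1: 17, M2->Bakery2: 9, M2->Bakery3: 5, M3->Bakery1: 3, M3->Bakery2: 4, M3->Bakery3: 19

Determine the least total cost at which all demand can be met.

An optimal shipping plan:
  M1–Bakery1: 15 × $10 = $150
  M1–Bakery2: 30 × $2 = $60
  M1–Bakery3: 50 × $7 = $350
  M2–Bakery3: 15 × $5 = $75
  M3–Bakery1: 115 × $3 = $345
Total = 150 + 60 + 350 + 75 + 345 = $980.

980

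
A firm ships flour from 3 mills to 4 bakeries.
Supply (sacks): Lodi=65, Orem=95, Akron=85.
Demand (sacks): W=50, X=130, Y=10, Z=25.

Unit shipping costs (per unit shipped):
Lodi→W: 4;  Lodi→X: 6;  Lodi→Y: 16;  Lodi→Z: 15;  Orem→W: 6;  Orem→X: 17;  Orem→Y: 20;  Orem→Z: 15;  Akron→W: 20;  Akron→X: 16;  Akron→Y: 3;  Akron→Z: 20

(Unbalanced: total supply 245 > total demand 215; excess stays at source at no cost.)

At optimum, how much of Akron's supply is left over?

10

Minimum-cost shipments:
  Lodi→X: 65 sacks
  Orem→W: 50 sacks
  Orem→Z: 25 sacks
  Akron→X: 65 sacks
  Akron→Y: 10 sacks
Total cost = 2135.
Akron ships 75 of its 85, leaving 10.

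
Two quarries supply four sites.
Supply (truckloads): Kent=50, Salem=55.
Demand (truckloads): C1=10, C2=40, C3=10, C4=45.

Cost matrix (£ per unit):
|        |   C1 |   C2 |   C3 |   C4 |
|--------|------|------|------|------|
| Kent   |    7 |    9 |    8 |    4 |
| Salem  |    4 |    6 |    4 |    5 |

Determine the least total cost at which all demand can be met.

A cheapest plan:
  Kent–C1: 5 × £7 = £35
  Kent–C4: 45 × £4 = £180
  Salem–C1: 5 × £4 = £20
  Salem–C2: 40 × £6 = £240
  Salem–C3: 10 × £4 = £40
Total = 35 + 180 + 20 + 240 + 40 = £515.
(Supply check: Kent ships 50; Salem ships 55.)

515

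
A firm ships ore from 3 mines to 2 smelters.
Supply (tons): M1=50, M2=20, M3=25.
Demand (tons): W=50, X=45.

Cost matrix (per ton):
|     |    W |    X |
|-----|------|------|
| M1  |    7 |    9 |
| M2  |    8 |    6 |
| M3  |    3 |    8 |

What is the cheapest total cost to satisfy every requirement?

595

A cheapest plan:
  M1→W: 25 × 7 = 175
  M1→X: 25 × 9 = 225
  M2→X: 20 × 6 = 120
  M3→W: 25 × 3 = 75
Total = 175 + 225 + 120 + 75 = 595.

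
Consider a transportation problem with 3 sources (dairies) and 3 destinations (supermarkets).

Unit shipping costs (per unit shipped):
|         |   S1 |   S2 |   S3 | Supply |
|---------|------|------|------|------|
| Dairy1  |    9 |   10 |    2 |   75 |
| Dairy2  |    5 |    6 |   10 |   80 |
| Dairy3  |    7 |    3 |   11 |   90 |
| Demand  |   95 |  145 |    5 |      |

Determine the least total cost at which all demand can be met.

A cheapest plan:
  Dairy1→S1: 15 crates
  Dairy1→S2: 55 crates
  Dairy1→S3: 5 crates
  Dairy2→S1: 80 crates
  Dairy3→S2: 90 crates
Total cost = 1365.
(Supply check: Dairy1 ships 75; Dairy2 ships 80; Dairy3 ships 90.)

1365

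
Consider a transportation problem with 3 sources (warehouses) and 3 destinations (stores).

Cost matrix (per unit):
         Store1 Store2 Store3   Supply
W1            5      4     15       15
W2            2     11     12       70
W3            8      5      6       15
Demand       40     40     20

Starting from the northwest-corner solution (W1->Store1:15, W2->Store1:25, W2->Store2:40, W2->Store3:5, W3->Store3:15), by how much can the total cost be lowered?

Current plan cost = 15·5 + 25·2 + 40·11 + 5·12 + 15·6 = 715.
Optimal plan:
  W1–Store2: 15 × 4 = 60
  W2–Store1: 40 × 2 = 80
  W2–Store2: 10 × 11 = 110
  W2–Store3: 20 × 12 = 240
  W3–Store2: 15 × 5 = 75
Optimal cost = 565.
Saving = 715 − 565 = 150.

150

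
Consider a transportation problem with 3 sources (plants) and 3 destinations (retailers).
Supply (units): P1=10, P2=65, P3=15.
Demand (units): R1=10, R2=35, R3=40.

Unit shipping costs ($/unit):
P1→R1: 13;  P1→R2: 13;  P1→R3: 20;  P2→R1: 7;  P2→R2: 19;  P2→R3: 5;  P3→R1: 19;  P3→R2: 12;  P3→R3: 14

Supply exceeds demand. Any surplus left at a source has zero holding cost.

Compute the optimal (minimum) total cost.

One minimum-cost allocation:
  P1–R2: 10 × $13 = $130
  P2–R1: 10 × $7 = $70
  P2–R2: 10 × $19 = $190
  P2–R3: 40 × $5 = $200
  P3–R2: 15 × $12 = $180
Total = 130 + 70 + 190 + 200 + 180 = $770.

770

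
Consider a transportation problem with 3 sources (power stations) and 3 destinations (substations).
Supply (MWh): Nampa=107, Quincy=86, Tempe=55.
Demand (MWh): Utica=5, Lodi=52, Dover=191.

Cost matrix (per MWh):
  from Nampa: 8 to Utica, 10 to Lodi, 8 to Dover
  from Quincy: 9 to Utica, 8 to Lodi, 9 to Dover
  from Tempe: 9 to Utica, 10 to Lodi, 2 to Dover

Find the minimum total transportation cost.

1688

A cheapest plan:
  Nampa→Dover: 107 × 8 = 856
  Quincy→Utica: 5 × 9 = 45
  Quincy→Lodi: 52 × 8 = 416
  Quincy→Dover: 29 × 9 = 261
  Tempe→Dover: 55 × 2 = 110
Total = 856 + 45 + 416 + 261 + 110 = 1688.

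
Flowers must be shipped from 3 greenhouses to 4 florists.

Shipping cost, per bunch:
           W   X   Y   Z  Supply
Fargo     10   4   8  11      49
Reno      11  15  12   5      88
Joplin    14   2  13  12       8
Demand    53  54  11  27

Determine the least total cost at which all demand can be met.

1038

One minimum-cost allocation:
  Fargo to X: 46 × 4 = 184
  Fargo to Y: 3 × 8 = 24
  Reno to W: 53 × 11 = 583
  Reno to Y: 8 × 12 = 96
  Reno to Z: 27 × 5 = 135
  Joplin to X: 8 × 2 = 16
Total = 184 + 24 + 583 + 96 + 135 + 16 = 1038.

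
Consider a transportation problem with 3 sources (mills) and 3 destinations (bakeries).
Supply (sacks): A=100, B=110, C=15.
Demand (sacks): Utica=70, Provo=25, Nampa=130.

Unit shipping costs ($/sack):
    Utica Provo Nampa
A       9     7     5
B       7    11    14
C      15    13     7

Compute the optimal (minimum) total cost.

1580

Optimal allocation:
  A to Nampa: 100 × $5 = $500
  B to Utica: 70 × $7 = $490
  B to Provo: 25 × $11 = $275
  B to Nampa: 15 × $14 = $210
  C to Nampa: 15 × $7 = $105
Total = 500 + 490 + 275 + 210 + 105 = $1580.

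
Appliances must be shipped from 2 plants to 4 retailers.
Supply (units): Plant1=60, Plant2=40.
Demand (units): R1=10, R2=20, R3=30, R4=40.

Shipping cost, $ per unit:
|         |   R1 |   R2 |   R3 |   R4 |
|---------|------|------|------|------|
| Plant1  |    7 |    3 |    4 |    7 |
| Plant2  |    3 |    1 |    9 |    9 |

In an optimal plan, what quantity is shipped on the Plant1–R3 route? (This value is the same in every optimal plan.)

30

Optimal shipments:
  Plant1→R3: 30 × $4 = $120
  Plant1→R4: 30 × $7 = $210
  Plant2→R1: 10 × $3 = $30
  Plant2→R2: 20 × $1 = $20
  Plant2→R4: 10 × $9 = $90
Total cost = $470.
So Plant1→R3 carries 30 units.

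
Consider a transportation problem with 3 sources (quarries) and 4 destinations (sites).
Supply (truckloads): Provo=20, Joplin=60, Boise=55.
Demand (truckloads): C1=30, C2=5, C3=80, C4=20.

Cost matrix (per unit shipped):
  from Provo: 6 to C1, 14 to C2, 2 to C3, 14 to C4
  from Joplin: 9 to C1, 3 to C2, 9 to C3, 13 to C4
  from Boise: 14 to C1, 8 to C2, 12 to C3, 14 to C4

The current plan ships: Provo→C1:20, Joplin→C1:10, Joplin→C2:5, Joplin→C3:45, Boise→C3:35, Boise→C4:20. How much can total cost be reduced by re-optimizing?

80

Current plan cost = 20·6 + 10·9 + 5·3 + 45·9 + 35·12 + 20·14 = 1330.
Optimal plan:
  Provo→C3: 20 truckloads
  Joplin→C1: 30 truckloads
  Joplin→C2: 5 truckloads
  Joplin→C3: 25 truckloads
  Boise→C3: 35 truckloads
  Boise→C4: 20 truckloads
Optimal cost = 1250.
Saving = 1330 − 1250 = 80.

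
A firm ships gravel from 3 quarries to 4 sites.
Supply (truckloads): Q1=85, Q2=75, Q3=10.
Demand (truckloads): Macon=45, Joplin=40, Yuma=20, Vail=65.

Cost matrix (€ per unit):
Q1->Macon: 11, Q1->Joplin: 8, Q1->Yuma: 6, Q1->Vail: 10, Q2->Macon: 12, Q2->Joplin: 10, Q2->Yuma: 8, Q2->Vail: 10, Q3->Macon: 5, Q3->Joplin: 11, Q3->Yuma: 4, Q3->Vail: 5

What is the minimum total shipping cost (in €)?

One minimum-cost allocation:
  Q1–Macon: 25 truckloads
  Q1–Joplin: 40 truckloads
  Q1–Yuma: 20 truckloads
  Q2–Macon: 10 truckloads
  Q2–Vail: 65 truckloads
  Q3–Macon: 10 truckloads
Total cost = €1535.

1535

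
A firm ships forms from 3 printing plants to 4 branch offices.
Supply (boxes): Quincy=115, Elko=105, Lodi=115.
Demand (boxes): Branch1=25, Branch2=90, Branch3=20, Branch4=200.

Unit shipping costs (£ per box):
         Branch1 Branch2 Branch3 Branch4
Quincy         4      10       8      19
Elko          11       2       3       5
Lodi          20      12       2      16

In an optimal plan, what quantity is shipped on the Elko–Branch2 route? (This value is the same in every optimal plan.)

0

Solving gives:
  Quincy->Branch1: 25 boxes
  Quincy->Branch2: 90 boxes
  Elko->Branch4: 105 boxes
  Lodi->Branch3: 20 boxes
  Lodi->Branch4: 95 boxes
Total cost = £3085.
The route Elko→Branch2 is not used.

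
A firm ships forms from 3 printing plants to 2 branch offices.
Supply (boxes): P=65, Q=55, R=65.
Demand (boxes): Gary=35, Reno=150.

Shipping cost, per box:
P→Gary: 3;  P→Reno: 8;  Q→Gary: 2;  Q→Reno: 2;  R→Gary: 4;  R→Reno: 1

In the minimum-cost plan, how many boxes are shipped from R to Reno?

65

Optimal shipments:
  P→Gary: 35 × 3 = 105
  P→Reno: 30 × 8 = 240
  Q→Reno: 55 × 2 = 110
  R→Reno: 65 × 1 = 65
Total cost = 520.
So R→Reno carries 65 boxes.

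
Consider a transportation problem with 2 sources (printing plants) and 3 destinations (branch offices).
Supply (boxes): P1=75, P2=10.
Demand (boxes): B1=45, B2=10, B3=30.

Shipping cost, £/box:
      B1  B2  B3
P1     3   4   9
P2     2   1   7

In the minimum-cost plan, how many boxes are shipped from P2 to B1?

0

Optimal shipments:
  P1->B1: 45 × £3 = £135
  P1->B3: 30 × £9 = £270
  P2->B2: 10 × £1 = £10
Total cost = £415.
The route P2→B1 is not used.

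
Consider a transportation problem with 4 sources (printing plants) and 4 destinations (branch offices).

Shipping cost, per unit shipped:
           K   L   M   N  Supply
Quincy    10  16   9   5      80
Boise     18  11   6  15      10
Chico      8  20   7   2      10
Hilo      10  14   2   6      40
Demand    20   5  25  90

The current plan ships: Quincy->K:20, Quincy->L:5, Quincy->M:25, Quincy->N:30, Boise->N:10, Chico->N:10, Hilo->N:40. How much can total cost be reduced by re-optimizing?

Current plan cost = 20·10 + 5·16 + 25·9 + 30·5 + 10·15 + 10·2 + 40·6 = 1065.
Optimal plan:
  Quincy to N: 80 × 5 = 400
  Boise to L: 5 × 11 = 55
  Boise to M: 5 × 6 = 30
  Chico to N: 10 × 2 = 20
  Hilo to K: 20 × 10 = 200
  Hilo to M: 20 × 2 = 40
Optimal cost = 745.
Saving = 1065 − 745 = 320.

320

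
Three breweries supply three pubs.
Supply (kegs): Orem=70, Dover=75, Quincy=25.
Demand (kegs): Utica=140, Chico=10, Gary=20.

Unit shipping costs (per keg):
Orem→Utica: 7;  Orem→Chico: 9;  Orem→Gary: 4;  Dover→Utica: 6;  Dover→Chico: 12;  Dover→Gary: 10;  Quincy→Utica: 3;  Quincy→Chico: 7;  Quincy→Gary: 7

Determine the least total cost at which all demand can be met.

975

A cheapest plan:
  Orem to Utica: 40 × 7 = 280
  Orem to Chico: 10 × 9 = 90
  Orem to Gary: 20 × 4 = 80
  Dover to Utica: 75 × 6 = 450
  Quincy to Utica: 25 × 3 = 75
Total = 280 + 90 + 80 + 450 + 75 = 975.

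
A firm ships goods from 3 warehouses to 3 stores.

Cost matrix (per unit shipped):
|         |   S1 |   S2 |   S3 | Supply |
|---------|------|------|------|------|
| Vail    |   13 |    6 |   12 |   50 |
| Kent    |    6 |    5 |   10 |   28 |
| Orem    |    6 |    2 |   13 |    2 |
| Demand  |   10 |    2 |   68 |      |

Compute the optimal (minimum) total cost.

844

A cheapest plan:
  Vail–S3: 50 × 12 = 600
  Kent–S1: 10 × 6 = 60
  Kent–S3: 18 × 10 = 180
  Orem–S2: 2 × 2 = 4
Total = 600 + 60 + 180 + 4 = 844.
(Supply check: Vail ships 50; Kent ships 28; Orem ships 2.)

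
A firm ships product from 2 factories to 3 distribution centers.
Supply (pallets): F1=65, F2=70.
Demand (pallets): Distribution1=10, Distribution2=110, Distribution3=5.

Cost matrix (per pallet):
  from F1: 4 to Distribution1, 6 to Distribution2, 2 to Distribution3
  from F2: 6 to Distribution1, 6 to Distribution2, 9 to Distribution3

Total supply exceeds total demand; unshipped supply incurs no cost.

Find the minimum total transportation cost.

710

An optimal shipping plan:
  F1–Distribution1: 10 × 4 = 40
  F1–Distribution2: 40 × 6 = 240
  F1–Distribution3: 5 × 2 = 10
  F2–Distribution2: 70 × 6 = 420
Total = 40 + 240 + 10 + 420 = 710.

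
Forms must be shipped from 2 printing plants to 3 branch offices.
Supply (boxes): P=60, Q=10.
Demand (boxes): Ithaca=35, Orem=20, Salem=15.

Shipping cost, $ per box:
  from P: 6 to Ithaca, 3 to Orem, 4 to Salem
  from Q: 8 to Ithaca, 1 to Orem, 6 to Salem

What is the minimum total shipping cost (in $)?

An optimal shipping plan:
  P→Ithaca: 35 × $6 = $210
  P→Orem: 10 × $3 = $30
  P→Salem: 15 × $4 = $60
  Q→Orem: 10 × $1 = $10
Total = 210 + 30 + 60 + 10 = $310.

310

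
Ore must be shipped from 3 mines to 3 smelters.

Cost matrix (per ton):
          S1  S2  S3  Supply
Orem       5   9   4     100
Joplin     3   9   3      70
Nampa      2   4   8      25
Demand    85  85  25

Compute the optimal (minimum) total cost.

1025

One minimum-cost allocation:
  Orem–S1: 15 tons
  Orem–S2: 60 tons
  Orem–S3: 25 tons
  Joplin–S1: 70 tons
  Nampa–S2: 25 tons
Total cost = 1025.
(Supply check: Orem ships 100; Joplin ships 70; Nampa ships 25.)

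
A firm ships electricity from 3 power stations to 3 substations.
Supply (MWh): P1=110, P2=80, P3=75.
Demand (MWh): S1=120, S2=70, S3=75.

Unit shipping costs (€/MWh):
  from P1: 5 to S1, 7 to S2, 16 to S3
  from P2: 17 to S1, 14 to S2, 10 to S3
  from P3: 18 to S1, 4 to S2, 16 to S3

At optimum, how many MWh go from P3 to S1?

5

Optimal shipments:
  P1→S1: 110 × €5 = €550
  P2→S1: 5 × €17 = €85
  P2→S3: 75 × €10 = €750
  P3→S1: 5 × €18 = €90
  P3→S2: 70 × €4 = €280
Total cost = €1755.
So P3→S1 carries 5 MWh.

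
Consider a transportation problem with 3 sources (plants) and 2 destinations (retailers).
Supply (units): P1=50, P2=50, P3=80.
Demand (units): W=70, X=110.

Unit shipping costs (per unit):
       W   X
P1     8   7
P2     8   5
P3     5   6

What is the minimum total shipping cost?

Optimal allocation:
  P1–X: 50 × 7 = 350
  P2–X: 50 × 5 = 250
  P3–W: 70 × 5 = 350
  P3–X: 10 × 6 = 60
Total = 350 + 250 + 350 + 60 = 1010.
(Supply check: P1 ships 50; P2 ships 50; P3 ships 80.)

1010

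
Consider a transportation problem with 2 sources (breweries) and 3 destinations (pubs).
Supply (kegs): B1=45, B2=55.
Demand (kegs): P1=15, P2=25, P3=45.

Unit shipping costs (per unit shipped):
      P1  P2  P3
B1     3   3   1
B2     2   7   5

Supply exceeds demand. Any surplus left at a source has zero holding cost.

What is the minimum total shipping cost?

250

An optimal shipping plan:
  B1 to P2: 25 kegs
  B1 to P3: 20 kegs
  B2 to P1: 15 kegs
  B2 to P3: 25 kegs
Total cost = 250.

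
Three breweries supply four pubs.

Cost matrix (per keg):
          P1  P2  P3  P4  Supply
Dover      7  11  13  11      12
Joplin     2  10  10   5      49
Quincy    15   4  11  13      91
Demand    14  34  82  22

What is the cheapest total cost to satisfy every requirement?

1187

Optimal allocation:
  Dover to P3: 12 × 13 = 156
  Joplin to P1: 14 × 2 = 28
  Joplin to P3: 13 × 10 = 130
  Joplin to P4: 22 × 5 = 110
  Quincy to P2: 34 × 4 = 136
  Quincy to P3: 57 × 11 = 627
Total = 156 + 28 + 130 + 110 + 136 + 627 = 1187.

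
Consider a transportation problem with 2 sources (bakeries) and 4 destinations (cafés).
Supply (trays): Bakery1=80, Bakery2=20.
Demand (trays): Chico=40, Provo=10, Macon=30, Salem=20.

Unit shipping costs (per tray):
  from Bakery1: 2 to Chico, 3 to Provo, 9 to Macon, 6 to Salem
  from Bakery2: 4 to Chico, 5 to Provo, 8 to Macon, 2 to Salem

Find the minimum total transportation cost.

420

Optimal allocation:
  Bakery1–Chico: 40 × 2 = 80
  Bakery1–Provo: 10 × 3 = 30
  Bakery1–Macon: 30 × 9 = 270
  Bakery2–Salem: 20 × 2 = 40
Total = 80 + 30 + 270 + 40 = 420.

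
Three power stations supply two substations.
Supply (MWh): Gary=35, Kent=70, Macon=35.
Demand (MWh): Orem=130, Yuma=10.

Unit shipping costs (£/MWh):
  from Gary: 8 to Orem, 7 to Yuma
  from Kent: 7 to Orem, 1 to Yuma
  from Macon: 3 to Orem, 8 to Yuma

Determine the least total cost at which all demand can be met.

815

Optimal allocation:
  Gary to Orem: 35 MWh
  Kent to Orem: 60 MWh
  Kent to Yuma: 10 MWh
  Macon to Orem: 35 MWh
Total cost = £815.
(Supply check: Gary ships 35; Kent ships 70; Macon ships 35.)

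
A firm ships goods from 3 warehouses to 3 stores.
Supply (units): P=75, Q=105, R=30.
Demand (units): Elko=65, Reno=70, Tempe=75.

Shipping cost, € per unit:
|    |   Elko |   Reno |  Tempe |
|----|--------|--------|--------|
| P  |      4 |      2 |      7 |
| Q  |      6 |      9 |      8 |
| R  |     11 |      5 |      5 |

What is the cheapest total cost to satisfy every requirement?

1030

An optimal shipping plan:
  P->Elko: 5 units
  P->Reno: 70 units
  Q->Elko: 60 units
  Q->Tempe: 45 units
  R->Tempe: 30 units
Total cost = €1030.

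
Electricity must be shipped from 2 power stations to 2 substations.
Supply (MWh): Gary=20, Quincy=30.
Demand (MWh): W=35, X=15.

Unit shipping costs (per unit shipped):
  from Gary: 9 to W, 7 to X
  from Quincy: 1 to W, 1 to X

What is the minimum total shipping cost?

180

One minimum-cost allocation:
  Gary to W: 5 MWh
  Gary to X: 15 MWh
  Quincy to W: 30 MWh
Total cost = 180.
(Supply check: Gary ships 20; Quincy ships 30.)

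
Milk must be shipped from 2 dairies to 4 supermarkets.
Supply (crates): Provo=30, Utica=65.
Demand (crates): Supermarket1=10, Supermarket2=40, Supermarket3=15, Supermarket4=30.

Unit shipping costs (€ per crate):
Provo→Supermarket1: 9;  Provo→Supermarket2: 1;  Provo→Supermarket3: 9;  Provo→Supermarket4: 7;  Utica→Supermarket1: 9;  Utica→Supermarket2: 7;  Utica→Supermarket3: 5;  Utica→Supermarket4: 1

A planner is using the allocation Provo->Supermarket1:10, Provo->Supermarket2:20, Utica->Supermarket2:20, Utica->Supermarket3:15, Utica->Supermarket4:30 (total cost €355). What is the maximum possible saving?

60

Current plan cost = 10·9 + 20·1 + 20·7 + 15·5 + 30·1 = €355.
Optimal plan:
  Provo to Supermarket2: 30 × €1 = €30
  Utica to Supermarket1: 10 × €9 = €90
  Utica to Supermarket2: 10 × €7 = €70
  Utica to Supermarket3: 15 × €5 = €75
  Utica to Supermarket4: 30 × €1 = €30
Optimal cost = €295.
Saving = 355 − 295 = €60.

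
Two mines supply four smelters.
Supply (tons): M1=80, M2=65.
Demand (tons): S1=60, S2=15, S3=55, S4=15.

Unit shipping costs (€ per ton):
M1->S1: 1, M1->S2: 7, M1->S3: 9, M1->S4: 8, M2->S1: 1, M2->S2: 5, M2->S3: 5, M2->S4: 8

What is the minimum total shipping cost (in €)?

540

A cheapest plan:
  M1->S1: 60 × €1 = €60
  M1->S2: 5 × €7 = €35
  M1->S4: 15 × €8 = €120
  M2->S2: 10 × €5 = €50
  M2->S3: 55 × €5 = €275
Total = 60 + 35 + 120 + 50 + 275 = €540.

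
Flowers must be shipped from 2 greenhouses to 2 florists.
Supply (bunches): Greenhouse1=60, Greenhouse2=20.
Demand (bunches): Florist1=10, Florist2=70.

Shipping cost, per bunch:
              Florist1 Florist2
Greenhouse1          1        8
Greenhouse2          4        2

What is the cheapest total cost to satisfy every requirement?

450

One minimum-cost allocation:
  Greenhouse1→Florist1: 10 bunches
  Greenhouse1→Florist2: 50 bunches
  Greenhouse2→Florist2: 20 bunches
Total cost = 450.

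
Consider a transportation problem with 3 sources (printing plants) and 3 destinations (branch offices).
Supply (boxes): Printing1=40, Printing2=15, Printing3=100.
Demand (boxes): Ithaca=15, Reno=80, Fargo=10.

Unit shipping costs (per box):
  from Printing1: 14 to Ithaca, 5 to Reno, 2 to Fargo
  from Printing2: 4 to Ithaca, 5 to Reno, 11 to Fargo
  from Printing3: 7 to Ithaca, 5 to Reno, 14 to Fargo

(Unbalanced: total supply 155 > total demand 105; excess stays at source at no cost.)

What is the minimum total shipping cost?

480

A cheapest plan:
  Printing1→Reno: 30 × 5 = 150
  Printing1→Fargo: 10 × 2 = 20
  Printing2→Ithaca: 15 × 4 = 60
  Printing3→Reno: 50 × 5 = 250
Total = 150 + 20 + 60 + 250 = 480.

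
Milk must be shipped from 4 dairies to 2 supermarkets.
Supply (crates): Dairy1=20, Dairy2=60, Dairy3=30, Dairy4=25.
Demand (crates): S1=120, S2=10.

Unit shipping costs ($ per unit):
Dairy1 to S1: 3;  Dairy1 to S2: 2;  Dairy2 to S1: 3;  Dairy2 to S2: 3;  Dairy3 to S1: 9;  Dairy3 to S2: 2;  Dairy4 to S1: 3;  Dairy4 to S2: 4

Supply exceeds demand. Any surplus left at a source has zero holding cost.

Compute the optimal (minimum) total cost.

470

A cheapest plan:
  Dairy1->S1: 20 × $3 = $60
  Dairy2->S1: 60 × $3 = $180
  Dairy3->S1: 15 × $9 = $135
  Dairy3->S2: 10 × $2 = $20
  Dairy4->S1: 25 × $3 = $75
Total = 60 + 180 + 135 + 20 + 75 = $470.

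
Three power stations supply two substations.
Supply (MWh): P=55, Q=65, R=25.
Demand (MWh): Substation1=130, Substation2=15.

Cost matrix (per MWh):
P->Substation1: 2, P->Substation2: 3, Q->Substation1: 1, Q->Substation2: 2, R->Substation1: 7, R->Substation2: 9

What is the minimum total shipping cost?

An optimal shipping plan:
  P→Substation1: 40 × 2 = 80
  P→Substation2: 15 × 3 = 45
  Q→Substation1: 65 × 1 = 65
  R→Substation1: 25 × 7 = 175
Total = 80 + 45 + 65 + 175 = 365.

365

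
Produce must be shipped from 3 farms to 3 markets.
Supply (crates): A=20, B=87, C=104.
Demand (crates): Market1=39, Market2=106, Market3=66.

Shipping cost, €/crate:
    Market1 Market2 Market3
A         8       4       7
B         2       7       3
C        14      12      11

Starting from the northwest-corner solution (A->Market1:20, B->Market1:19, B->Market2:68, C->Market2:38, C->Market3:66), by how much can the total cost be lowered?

Current plan cost = 20·8 + 19·2 + 68·7 + 38·12 + 66·11 = €1856.
Optimal plan:
  A–Market2: 20 crates
  B–Market1: 39 crates
  B–Market3: 48 crates
  C–Market2: 86 crates
  C–Market3: 18 crates
Optimal cost = €1532.
Saving = 1856 − 1532 = €324.

324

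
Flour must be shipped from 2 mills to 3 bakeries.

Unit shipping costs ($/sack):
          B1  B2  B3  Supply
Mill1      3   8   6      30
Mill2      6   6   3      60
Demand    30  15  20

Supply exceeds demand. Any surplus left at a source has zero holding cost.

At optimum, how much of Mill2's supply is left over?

25

Minimum-cost shipments:
  Mill1->B1: 30 × $3 = $90
  Mill2->B2: 15 × $6 = $90
  Mill2->B3: 20 × $3 = $60
Total cost = $240.
Mill2 ships 35 of its 60, leaving 25.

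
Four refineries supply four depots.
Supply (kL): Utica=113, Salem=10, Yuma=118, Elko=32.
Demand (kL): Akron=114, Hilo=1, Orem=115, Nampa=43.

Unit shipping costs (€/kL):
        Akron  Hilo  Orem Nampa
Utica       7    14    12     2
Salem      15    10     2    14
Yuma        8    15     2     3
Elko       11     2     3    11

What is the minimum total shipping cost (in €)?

An optimal shipping plan:
  Utica->Akron: 70 kL
  Utica->Nampa: 43 kL
  Salem->Orem: 10 kL
  Yuma->Akron: 44 kL
  Yuma->Orem: 74 kL
  Elko->Hilo: 1 kL
  Elko->Orem: 31 kL
Total cost = €1191.

1191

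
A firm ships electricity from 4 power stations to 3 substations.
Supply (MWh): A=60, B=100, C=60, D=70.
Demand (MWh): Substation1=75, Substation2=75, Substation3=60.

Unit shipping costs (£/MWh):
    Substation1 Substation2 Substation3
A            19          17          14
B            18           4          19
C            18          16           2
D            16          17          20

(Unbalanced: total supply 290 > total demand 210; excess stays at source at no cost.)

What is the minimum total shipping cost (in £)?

1630

Optimal allocation:
  B→Substation1: 5 MWh
  B→Substation2: 75 MWh
  C→Substation3: 60 MWh
  D→Substation1: 70 MWh
Total cost = £1630.
(Supply check: A ships 0; B ships 80; C ships 60; D ships 70.)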